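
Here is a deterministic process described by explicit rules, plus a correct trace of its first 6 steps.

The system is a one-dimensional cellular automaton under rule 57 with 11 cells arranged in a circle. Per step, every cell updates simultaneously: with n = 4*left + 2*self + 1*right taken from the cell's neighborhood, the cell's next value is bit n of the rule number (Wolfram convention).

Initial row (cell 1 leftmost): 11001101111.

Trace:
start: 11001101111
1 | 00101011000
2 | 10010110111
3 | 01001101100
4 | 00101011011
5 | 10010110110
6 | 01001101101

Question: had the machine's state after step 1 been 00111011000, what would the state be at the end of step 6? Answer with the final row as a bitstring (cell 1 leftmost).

01001101101

state after step 1 := 00111011000
2 | 10100110111
3 | 01010101100
4 | 00101011011
5 | 10010110110
6 | 01001101101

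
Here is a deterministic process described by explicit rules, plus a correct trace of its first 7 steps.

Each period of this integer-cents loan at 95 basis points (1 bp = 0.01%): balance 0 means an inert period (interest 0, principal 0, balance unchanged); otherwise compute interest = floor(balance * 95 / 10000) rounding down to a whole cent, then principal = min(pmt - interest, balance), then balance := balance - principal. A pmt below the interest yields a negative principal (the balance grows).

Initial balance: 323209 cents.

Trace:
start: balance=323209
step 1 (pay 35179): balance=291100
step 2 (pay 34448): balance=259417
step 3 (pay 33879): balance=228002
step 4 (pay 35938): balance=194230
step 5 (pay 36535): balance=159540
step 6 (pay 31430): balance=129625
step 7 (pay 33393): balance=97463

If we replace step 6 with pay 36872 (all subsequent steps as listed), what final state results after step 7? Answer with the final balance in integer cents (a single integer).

91969

(re-executing from step 6 with the substitution; state before step 6: balance=159540)
step 6 (pay 36872): balance=124183
step 7 (pay 33393): balance=91969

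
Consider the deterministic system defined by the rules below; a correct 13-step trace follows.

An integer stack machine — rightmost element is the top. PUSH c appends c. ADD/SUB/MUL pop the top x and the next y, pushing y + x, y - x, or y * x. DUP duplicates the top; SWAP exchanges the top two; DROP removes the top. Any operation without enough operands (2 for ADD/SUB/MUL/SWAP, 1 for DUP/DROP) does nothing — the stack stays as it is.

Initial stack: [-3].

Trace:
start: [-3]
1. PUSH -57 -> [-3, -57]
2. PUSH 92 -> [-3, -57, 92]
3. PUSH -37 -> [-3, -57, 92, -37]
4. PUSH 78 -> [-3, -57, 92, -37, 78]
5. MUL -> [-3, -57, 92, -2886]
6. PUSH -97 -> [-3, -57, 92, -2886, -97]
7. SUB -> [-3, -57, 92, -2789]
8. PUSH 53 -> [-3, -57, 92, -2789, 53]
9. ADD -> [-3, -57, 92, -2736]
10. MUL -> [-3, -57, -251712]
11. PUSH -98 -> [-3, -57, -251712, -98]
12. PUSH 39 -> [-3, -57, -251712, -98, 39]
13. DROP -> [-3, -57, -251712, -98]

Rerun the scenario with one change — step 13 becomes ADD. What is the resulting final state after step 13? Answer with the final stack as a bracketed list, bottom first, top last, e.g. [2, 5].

[-3, -57, -251712, -59]

(re-executing from step 13 with the substitution; state before step 13: [-3, -57, -251712, -98, 39])
13. ADD -> [-3, -57, -251712, -59]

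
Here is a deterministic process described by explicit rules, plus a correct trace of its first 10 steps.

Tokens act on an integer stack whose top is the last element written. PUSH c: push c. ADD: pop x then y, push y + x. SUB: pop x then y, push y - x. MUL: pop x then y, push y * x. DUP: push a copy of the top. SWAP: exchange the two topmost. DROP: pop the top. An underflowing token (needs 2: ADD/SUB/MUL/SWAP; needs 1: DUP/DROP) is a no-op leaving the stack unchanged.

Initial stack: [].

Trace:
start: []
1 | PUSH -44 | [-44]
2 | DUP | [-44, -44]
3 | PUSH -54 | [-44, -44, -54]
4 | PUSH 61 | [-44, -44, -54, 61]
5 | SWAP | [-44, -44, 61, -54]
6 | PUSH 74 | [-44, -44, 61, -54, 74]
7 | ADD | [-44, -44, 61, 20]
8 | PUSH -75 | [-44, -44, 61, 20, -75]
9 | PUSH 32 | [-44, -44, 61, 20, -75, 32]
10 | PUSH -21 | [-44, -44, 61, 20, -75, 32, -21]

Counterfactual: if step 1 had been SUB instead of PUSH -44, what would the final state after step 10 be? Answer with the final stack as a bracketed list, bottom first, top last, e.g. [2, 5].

[61, 20, -75, 32, -21]

(re-executing from step 1 with the substitution; state before step 1: [])
1 | SUB | []
2 | DUP | []
3 | PUSH -54 | [-54]
4 | PUSH 61 | [-54, 61]
5 | SWAP | [61, -54]
6 | PUSH 74 | [61, -54, 74]
7 | ADD | [61, 20]
8 | PUSH -75 | [61, 20, -75]
9 | PUSH 32 | [61, 20, -75, 32]
10 | PUSH -21 | [61, 20, -75, 32, -21]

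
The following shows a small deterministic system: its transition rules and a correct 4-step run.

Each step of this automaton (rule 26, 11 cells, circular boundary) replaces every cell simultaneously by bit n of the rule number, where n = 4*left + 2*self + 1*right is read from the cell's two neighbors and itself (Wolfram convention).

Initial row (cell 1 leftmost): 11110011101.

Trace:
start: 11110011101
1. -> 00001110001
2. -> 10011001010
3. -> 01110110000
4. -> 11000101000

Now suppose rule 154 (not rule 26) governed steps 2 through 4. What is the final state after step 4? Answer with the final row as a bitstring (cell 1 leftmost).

(re-executing steps 2..4 under rule 154; state before step 2: 00001110001)
2. -> 10011101010
3. -> 01111000000
4. -> 11110100000

11110100000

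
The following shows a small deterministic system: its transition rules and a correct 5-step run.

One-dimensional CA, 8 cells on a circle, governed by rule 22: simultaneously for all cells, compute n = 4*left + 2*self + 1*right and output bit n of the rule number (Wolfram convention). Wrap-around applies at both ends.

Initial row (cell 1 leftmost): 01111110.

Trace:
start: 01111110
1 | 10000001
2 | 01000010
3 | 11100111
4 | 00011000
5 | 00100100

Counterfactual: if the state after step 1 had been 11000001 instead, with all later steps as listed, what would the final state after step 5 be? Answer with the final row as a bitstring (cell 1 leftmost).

00000000

state after step 1 := 11000001
2 | 00100010
3 | 01110111
4 | 00000000
5 | 00000000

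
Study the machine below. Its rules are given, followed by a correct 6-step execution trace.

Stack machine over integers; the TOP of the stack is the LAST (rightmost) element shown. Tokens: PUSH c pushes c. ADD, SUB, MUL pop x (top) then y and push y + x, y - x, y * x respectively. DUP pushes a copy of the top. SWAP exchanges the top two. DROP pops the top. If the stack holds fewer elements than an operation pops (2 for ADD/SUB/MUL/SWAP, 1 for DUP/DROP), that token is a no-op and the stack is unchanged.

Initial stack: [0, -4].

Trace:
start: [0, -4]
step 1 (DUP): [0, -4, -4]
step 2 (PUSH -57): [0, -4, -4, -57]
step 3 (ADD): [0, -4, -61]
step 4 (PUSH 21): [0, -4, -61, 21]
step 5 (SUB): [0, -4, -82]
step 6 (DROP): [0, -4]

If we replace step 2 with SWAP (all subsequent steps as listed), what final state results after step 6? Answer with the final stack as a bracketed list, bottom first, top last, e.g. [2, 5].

(re-executing from step 2 with the substitution; state before step 2: [0, -4, -4])
step 2 (SWAP): [0, -4, -4]
step 3 (ADD): [0, -8]
step 4 (PUSH 21): [0, -8, 21]
step 5 (SUB): [0, -29]
step 6 (DROP): [0]

[0]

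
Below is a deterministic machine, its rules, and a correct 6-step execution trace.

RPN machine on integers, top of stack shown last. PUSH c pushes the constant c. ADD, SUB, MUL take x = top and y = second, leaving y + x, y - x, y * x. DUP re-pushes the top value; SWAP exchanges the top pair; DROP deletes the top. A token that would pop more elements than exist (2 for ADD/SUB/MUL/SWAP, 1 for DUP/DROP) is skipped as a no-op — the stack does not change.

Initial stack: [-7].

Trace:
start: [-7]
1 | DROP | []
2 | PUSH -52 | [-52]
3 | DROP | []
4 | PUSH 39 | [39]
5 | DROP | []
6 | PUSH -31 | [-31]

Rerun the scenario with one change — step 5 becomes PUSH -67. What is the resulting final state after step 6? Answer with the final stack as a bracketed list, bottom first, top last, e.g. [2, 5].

(re-executing from step 5 with the substitution; state before step 5: [39])
5 | PUSH -67 | [39, -67]
6 | PUSH -31 | [39, -67, -31]

[39, -67, -31]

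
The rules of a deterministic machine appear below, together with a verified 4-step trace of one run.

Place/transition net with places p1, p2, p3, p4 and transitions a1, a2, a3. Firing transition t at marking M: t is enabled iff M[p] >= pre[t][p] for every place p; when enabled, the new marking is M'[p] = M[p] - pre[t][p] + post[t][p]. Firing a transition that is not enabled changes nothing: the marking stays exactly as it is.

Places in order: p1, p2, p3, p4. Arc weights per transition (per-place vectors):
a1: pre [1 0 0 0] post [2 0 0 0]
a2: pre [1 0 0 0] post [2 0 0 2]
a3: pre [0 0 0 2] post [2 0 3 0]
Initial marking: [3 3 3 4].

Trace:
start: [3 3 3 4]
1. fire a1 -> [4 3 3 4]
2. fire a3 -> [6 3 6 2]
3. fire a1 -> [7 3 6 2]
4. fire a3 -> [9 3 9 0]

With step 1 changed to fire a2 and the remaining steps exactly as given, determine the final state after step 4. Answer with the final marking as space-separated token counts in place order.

(re-executing from step 1 with the substitution; state before step 1: [3 3 3 4])
1. fire a2 -> [4 3 3 6]
2. fire a3 -> [6 3 6 4]
3. fire a1 -> [7 3 6 4]
4. fire a3 -> [9 3 9 2]

9 3 9 2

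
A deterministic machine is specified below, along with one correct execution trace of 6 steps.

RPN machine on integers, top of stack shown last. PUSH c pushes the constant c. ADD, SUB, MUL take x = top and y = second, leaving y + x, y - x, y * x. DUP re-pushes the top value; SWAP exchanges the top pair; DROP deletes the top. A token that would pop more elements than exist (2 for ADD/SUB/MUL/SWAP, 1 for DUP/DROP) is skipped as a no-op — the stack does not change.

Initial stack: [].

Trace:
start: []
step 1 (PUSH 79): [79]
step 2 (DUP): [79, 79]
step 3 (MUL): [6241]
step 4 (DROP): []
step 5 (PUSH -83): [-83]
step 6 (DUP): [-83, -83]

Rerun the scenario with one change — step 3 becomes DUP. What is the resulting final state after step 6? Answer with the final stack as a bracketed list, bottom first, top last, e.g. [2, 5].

(re-executing from step 3 with the substitution; state before step 3: [79, 79])
step 3 (DUP): [79, 79, 79]
step 4 (DROP): [79, 79]
step 5 (PUSH -83): [79, 79, -83]
step 6 (DUP): [79, 79, -83, -83]

[79, 79, -83, -83]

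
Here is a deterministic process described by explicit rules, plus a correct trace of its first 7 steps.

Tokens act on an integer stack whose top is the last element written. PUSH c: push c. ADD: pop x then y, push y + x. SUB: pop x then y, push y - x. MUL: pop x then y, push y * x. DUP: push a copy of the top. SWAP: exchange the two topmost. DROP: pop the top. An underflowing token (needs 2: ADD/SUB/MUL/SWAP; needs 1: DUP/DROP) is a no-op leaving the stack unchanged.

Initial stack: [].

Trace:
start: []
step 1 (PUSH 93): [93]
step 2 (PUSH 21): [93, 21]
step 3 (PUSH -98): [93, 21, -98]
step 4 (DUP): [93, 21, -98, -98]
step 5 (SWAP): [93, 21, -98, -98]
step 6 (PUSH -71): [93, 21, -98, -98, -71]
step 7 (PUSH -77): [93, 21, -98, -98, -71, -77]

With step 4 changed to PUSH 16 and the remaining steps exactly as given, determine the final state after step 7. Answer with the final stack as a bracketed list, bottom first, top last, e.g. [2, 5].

(re-executing from step 4 with the substitution; state before step 4: [93, 21, -98])
step 4 (PUSH 16): [93, 21, -98, 16]
step 5 (SWAP): [93, 21, 16, -98]
step 6 (PUSH -71): [93, 21, 16, -98, -71]
step 7 (PUSH -77): [93, 21, 16, -98, -71, -77]

[93, 21, 16, -98, -71, -77]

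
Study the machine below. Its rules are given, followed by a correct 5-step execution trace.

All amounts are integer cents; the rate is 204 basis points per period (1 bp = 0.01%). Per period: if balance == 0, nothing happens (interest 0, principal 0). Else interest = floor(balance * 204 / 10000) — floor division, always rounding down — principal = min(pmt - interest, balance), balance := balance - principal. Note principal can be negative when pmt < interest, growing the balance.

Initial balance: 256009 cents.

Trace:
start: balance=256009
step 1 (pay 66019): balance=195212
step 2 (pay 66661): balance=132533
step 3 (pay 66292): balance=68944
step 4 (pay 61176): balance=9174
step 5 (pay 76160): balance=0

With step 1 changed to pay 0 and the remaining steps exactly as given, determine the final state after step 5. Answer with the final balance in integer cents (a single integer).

4774

(re-executing from step 1 with the substitution; state before step 1: balance=256009)
step 1 (pay 0): balance=261231
step 2 (pay 66661): balance=199899
step 3 (pay 66292): balance=137684
step 4 (pay 61176): balance=79316
step 5 (pay 76160): balance=4774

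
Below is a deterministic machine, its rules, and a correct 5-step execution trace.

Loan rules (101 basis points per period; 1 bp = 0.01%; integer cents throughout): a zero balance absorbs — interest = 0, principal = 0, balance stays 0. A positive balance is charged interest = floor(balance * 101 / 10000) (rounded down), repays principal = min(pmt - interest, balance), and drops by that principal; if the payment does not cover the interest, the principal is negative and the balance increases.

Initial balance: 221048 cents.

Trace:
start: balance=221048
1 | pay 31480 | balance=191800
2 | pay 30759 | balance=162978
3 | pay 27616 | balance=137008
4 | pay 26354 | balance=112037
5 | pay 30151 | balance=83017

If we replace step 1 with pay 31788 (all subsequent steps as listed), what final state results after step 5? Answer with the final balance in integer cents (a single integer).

82696

(re-executing from step 1 with the substitution; state before step 1: balance=221048)
1 | pay 31788 | balance=191492
2 | pay 30759 | balance=162667
3 | pay 27616 | balance=136693
4 | pay 26354 | balance=111719
5 | pay 30151 | balance=82696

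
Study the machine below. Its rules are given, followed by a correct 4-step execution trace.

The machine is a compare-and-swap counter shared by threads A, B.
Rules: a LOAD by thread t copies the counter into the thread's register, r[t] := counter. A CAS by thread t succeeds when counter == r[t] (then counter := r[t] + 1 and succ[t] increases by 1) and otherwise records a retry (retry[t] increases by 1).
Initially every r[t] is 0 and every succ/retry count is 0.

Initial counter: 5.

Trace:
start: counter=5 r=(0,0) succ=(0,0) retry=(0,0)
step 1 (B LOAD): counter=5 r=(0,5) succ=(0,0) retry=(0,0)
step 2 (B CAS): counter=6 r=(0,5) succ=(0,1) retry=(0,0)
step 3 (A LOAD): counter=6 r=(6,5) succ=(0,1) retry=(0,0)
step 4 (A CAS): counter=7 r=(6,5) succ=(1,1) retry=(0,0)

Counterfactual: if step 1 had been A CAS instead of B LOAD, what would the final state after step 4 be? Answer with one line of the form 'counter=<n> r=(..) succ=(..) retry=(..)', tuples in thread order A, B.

counter=6 r=(5,0) succ=(1,0) retry=(1,1)

(re-executing from step 1 with the substitution; state before step 1: counter=5 r=(0,0) succ=(0,0) retry=(0,0))
step 1 (A CAS): counter=5 r=(0,0) succ=(0,0) retry=(1,0)
step 2 (B CAS): counter=5 r=(0,0) succ=(0,0) retry=(1,1)
step 3 (A LOAD): counter=5 r=(5,0) succ=(0,0) retry=(1,1)
step 4 (A CAS): counter=6 r=(5,0) succ=(1,0) retry=(1,1)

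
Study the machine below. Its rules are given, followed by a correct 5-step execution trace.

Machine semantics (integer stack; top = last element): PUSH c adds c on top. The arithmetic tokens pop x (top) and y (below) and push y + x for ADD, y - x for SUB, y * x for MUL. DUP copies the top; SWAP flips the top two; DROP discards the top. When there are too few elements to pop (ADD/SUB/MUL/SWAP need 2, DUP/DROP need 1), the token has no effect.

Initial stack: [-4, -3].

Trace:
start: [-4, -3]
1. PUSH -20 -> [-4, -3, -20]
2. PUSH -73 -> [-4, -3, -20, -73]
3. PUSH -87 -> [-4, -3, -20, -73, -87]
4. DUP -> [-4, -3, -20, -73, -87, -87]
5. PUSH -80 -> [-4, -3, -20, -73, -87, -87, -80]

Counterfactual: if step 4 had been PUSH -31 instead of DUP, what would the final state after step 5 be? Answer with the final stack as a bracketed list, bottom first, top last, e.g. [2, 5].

(re-executing from step 4 with the substitution; state before step 4: [-4, -3, -20, -73, -87])
4. PUSH -31 -> [-4, -3, -20, -73, -87, -31]
5. PUSH -80 -> [-4, -3, -20, -73, -87, -31, -80]

[-4, -3, -20, -73, -87, -31, -80]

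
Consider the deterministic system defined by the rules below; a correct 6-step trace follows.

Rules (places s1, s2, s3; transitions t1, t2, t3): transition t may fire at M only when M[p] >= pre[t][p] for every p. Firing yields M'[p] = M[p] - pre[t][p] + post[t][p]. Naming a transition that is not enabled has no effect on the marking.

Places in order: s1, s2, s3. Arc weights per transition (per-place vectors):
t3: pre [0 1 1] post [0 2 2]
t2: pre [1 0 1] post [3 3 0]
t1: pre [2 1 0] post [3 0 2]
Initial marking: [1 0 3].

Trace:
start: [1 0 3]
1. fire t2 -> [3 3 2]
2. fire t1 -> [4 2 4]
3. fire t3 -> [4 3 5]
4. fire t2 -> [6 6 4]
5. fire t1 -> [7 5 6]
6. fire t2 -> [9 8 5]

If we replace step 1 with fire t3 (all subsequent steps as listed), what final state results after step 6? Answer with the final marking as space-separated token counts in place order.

(re-executing from step 1 with the substitution; state before step 1: [1 0 3])
1. fire t3 -> [1 0 3]
2. fire t1 -> [1 0 3]
3. fire t3 -> [1 0 3]
4. fire t2 -> [3 3 2]
5. fire t1 -> [4 2 4]
6. fire t2 -> [6 5 3]

6 5 3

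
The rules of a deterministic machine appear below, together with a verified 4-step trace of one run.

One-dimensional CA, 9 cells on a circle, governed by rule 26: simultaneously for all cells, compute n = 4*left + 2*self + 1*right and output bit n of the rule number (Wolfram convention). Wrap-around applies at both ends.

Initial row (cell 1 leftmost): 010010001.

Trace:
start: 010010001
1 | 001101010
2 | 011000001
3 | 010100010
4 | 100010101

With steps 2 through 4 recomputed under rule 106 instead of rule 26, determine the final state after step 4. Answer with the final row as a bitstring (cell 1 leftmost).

110111001

(re-executing steps 2..4 under rule 106; state before step 2: 001101010)
2 | 011110100
3 | 110011000
4 | 110111001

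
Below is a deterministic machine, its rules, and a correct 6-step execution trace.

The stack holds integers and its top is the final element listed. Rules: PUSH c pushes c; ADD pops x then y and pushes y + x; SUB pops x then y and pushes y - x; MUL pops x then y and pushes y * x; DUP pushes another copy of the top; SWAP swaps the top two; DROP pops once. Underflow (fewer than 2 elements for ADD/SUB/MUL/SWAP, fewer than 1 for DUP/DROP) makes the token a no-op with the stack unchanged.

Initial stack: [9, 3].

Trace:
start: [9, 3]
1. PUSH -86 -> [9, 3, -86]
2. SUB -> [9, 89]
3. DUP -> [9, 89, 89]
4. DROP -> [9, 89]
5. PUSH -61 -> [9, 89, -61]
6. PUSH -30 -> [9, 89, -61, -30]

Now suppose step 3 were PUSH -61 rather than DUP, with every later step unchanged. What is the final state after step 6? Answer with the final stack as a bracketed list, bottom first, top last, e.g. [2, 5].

(re-executing from step 3 with the substitution; state before step 3: [9, 89])
3. PUSH -61 -> [9, 89, -61]
4. DROP -> [9, 89]
5. PUSH -61 -> [9, 89, -61]
6. PUSH -30 -> [9, 89, -61, -30]

[9, 89, -61, -30]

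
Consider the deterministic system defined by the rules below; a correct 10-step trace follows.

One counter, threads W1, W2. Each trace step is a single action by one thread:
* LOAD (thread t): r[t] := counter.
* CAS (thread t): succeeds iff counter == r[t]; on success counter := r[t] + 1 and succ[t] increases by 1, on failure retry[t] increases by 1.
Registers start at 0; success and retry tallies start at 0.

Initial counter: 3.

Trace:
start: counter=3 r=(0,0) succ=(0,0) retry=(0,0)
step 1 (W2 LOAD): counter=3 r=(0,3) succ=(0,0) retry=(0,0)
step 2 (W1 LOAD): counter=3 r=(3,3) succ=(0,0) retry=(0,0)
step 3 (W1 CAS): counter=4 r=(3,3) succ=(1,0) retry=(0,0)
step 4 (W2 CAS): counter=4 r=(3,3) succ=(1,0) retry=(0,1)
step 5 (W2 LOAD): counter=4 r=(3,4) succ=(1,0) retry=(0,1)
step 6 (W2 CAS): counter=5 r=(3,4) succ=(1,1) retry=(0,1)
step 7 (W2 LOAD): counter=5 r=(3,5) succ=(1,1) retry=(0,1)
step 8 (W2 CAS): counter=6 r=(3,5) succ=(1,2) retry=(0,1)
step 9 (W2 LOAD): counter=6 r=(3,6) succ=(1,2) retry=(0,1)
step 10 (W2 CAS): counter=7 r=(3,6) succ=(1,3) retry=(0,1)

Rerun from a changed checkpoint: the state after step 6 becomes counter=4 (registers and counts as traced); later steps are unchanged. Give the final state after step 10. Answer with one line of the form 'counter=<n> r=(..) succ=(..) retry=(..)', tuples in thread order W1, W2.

state after step 6 := counter=4 r=(3,4) succ=(1,1) retry=(0,1)
step 7 (W2 LOAD): counter=4 r=(3,4) succ=(1,1) retry=(0,1)
step 8 (W2 CAS): counter=5 r=(3,4) succ=(1,2) retry=(0,1)
step 9 (W2 LOAD): counter=5 r=(3,5) succ=(1,2) retry=(0,1)
step 10 (W2 CAS): counter=6 r=(3,5) succ=(1,3) retry=(0,1)

counter=6 r=(3,5) succ=(1,3) retry=(0,1)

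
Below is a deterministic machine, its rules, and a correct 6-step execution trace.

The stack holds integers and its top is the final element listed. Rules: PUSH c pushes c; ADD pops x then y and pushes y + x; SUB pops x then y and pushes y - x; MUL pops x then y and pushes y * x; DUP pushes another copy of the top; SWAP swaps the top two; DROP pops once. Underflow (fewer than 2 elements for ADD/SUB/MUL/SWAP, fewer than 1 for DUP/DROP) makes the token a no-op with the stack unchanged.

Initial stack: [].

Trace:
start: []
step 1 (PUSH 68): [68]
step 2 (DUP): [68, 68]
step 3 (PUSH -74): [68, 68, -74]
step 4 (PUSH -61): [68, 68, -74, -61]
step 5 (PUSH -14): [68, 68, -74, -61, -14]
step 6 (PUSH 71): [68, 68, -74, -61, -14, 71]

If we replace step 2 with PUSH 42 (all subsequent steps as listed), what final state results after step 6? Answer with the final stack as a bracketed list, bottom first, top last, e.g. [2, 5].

(re-executing from step 2 with the substitution; state before step 2: [68])
step 2 (PUSH 42): [68, 42]
step 3 (PUSH -74): [68, 42, -74]
step 4 (PUSH -61): [68, 42, -74, -61]
step 5 (PUSH -14): [68, 42, -74, -61, -14]
step 6 (PUSH 71): [68, 42, -74, -61, -14, 71]

[68, 42, -74, -61, -14, 71]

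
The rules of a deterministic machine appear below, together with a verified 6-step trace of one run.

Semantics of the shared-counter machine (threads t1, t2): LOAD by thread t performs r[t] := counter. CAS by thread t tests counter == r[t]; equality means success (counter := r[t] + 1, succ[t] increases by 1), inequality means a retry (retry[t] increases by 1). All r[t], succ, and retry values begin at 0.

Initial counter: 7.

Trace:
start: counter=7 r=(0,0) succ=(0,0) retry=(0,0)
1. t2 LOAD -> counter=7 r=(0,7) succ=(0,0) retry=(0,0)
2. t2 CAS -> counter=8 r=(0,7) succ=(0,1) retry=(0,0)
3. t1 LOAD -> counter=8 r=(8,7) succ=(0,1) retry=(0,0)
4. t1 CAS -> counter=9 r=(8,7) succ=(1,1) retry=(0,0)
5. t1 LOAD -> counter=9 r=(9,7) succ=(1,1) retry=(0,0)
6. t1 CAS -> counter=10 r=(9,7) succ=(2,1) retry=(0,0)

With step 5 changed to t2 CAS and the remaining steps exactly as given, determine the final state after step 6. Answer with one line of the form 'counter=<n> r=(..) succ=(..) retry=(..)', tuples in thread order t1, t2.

counter=9 r=(8,7) succ=(1,1) retry=(1,1)

(re-executing from step 5 with the substitution; state before step 5: counter=9 r=(8,7) succ=(1,1) retry=(0,0))
5. t2 CAS -> counter=9 r=(8,7) succ=(1,1) retry=(0,1)
6. t1 CAS -> counter=9 r=(8,7) succ=(1,1) retry=(1,1)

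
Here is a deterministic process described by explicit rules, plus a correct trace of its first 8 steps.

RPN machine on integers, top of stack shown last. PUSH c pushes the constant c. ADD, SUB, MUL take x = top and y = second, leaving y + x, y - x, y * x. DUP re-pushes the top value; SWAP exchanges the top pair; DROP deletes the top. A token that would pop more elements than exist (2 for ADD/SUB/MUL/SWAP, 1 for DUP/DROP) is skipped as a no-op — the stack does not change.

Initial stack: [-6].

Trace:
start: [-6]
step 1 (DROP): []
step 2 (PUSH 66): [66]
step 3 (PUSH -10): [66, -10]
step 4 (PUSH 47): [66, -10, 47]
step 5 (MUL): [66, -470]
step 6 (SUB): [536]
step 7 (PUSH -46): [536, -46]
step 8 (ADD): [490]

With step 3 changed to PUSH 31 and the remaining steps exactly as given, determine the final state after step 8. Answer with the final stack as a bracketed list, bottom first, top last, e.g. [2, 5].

[-1437]

(re-executing from step 3 with the substitution; state before step 3: [66])
step 3 (PUSH 31): [66, 31]
step 4 (PUSH 47): [66, 31, 47]
step 5 (MUL): [66, 1457]
step 6 (SUB): [-1391]
step 7 (PUSH -46): [-1391, -46]
step 8 (ADD): [-1437]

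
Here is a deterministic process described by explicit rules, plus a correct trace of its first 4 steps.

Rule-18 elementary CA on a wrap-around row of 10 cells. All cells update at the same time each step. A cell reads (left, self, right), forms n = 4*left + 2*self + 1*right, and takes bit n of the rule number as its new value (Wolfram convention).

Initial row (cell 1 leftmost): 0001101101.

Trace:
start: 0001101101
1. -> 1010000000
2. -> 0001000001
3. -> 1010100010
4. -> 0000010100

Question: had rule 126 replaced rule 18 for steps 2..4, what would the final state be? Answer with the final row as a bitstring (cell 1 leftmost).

1011110111

(re-executing steps 2..4 under rule 126; state before step 2: 1010000000)
2. -> 1111000001
3. -> 0001100011
4. -> 1011110111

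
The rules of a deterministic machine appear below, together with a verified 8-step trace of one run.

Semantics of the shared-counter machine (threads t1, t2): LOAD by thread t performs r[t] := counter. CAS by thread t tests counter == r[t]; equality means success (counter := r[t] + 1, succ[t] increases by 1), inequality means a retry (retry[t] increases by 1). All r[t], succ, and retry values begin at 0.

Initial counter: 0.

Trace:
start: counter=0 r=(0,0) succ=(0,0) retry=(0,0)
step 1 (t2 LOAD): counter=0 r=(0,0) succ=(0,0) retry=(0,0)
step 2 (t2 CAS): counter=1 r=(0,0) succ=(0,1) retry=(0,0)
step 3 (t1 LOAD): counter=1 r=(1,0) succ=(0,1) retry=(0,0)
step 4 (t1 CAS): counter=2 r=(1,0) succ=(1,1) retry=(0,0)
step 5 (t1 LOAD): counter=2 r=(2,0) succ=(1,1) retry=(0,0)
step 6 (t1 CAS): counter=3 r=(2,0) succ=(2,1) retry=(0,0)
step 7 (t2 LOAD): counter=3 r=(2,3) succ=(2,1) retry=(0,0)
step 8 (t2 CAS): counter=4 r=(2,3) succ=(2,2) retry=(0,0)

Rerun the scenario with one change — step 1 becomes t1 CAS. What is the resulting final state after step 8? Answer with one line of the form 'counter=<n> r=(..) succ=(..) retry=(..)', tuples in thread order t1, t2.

(re-executing from step 1 with the substitution; state before step 1: counter=0 r=(0,0) succ=(0,0) retry=(0,0))
step 1 (t1 CAS): counter=1 r=(0,0) succ=(1,0) retry=(0,0)
step 2 (t2 CAS): counter=1 r=(0,0) succ=(1,0) retry=(0,1)
step 3 (t1 LOAD): counter=1 r=(1,0) succ=(1,0) retry=(0,1)
step 4 (t1 CAS): counter=2 r=(1,0) succ=(2,0) retry=(0,1)
step 5 (t1 LOAD): counter=2 r=(2,0) succ=(2,0) retry=(0,1)
step 6 (t1 CAS): counter=3 r=(2,0) succ=(3,0) retry=(0,1)
step 7 (t2 LOAD): counter=3 r=(2,3) succ=(3,0) retry=(0,1)
step 8 (t2 CAS): counter=4 r=(2,3) succ=(3,1) retry=(0,1)

counter=4 r=(2,3) succ=(3,1) retry=(0,1)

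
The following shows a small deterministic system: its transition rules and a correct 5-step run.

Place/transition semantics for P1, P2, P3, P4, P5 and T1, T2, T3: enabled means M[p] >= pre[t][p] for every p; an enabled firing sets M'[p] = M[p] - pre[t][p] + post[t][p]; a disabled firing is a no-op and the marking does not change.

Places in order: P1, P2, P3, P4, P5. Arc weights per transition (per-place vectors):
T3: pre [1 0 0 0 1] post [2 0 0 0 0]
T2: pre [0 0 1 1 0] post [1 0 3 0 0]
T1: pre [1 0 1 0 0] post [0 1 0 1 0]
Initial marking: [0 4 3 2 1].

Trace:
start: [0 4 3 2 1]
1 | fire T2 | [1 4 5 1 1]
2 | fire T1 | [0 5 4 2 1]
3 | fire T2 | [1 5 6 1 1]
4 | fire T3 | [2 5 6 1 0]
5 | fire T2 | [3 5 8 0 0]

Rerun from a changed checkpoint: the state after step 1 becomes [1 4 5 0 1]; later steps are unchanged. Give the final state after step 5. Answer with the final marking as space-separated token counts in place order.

state after step 1 := [1 4 5 0 1]
2 | fire T1 | [0 5 4 1 1]
3 | fire T2 | [1 5 6 0 1]
4 | fire T3 | [2 5 6 0 0]
5 | fire T2 | [2 5 6 0 0]

2 5 6 0 0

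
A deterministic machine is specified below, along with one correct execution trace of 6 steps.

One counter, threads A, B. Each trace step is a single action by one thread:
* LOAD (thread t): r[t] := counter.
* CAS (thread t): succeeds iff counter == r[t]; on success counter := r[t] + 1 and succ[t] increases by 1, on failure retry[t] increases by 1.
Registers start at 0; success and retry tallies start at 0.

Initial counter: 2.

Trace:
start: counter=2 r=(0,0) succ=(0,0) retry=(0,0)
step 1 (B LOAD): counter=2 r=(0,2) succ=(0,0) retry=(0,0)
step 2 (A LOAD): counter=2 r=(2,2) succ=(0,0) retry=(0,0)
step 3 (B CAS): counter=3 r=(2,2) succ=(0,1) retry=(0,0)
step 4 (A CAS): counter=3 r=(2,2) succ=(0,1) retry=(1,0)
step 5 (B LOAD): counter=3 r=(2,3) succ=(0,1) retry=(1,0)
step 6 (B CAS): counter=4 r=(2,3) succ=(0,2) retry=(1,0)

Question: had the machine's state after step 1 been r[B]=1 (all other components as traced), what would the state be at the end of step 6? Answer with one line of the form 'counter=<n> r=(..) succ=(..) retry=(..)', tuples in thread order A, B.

counter=4 r=(2,3) succ=(1,1) retry=(0,1)

state after step 1 := counter=2 r=(0,1) succ=(0,0) retry=(0,0)
step 2 (A LOAD): counter=2 r=(2,1) succ=(0,0) retry=(0,0)
step 3 (B CAS): counter=2 r=(2,1) succ=(0,0) retry=(0,1)
step 4 (A CAS): counter=3 r=(2,1) succ=(1,0) retry=(0,1)
step 5 (B LOAD): counter=3 r=(2,3) succ=(1,0) retry=(0,1)
step 6 (B CAS): counter=4 r=(2,3) succ=(1,1) retry=(0,1)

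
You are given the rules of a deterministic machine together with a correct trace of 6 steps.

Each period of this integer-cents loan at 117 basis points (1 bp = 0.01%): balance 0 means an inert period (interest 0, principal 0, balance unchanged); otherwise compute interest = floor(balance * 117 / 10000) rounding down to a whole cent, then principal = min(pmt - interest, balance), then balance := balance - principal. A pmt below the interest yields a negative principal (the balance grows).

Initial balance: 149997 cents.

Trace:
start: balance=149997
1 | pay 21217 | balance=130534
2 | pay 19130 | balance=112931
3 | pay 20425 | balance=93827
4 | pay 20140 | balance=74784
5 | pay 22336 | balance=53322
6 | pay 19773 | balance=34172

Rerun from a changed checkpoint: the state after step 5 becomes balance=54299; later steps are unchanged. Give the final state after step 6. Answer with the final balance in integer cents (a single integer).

35161

state after step 5 := balance=54299
6 | pay 19773 | balance=35161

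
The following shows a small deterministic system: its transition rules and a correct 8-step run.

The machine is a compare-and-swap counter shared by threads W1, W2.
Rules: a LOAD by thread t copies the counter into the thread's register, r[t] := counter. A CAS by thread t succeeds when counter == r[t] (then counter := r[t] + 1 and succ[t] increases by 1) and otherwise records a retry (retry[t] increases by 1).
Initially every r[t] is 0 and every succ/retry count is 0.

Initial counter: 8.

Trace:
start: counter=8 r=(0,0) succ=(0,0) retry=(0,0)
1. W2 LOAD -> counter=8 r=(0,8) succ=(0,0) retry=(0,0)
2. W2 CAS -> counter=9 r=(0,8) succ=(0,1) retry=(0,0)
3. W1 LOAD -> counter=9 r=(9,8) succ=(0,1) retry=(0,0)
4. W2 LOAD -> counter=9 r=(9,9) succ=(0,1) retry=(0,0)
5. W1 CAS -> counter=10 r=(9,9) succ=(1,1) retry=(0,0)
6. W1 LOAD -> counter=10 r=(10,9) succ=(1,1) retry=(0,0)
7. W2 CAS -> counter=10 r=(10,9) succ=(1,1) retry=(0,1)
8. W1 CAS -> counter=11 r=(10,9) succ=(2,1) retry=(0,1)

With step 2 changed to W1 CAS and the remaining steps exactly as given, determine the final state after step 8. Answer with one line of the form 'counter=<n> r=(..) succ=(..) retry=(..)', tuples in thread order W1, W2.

counter=10 r=(9,8) succ=(2,0) retry=(1,1)

(re-executing from step 2 with the substitution; state before step 2: counter=8 r=(0,8) succ=(0,0) retry=(0,0))
2. W1 CAS -> counter=8 r=(0,8) succ=(0,0) retry=(1,0)
3. W1 LOAD -> counter=8 r=(8,8) succ=(0,0) retry=(1,0)
4. W2 LOAD -> counter=8 r=(8,8) succ=(0,0) retry=(1,0)
5. W1 CAS -> counter=9 r=(8,8) succ=(1,0) retry=(1,0)
6. W1 LOAD -> counter=9 r=(9,8) succ=(1,0) retry=(1,0)
7. W2 CAS -> counter=9 r=(9,8) succ=(1,0) retry=(1,1)
8. W1 CAS -> counter=10 r=(9,8) succ=(2,0) retry=(1,1)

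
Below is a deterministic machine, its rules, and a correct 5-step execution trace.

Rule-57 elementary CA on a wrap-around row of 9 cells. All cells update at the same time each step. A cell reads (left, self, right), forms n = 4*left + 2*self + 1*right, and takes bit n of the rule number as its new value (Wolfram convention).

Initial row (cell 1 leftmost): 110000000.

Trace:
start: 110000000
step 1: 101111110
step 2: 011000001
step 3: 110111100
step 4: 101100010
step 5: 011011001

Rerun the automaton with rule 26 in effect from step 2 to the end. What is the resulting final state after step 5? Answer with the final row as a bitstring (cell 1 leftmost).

(re-executing steps 2..5 under rule 26; state before step 2: 101111110)
step 2: 001000000
step 3: 010100000
step 4: 100010000
step 5: 010101001

010101001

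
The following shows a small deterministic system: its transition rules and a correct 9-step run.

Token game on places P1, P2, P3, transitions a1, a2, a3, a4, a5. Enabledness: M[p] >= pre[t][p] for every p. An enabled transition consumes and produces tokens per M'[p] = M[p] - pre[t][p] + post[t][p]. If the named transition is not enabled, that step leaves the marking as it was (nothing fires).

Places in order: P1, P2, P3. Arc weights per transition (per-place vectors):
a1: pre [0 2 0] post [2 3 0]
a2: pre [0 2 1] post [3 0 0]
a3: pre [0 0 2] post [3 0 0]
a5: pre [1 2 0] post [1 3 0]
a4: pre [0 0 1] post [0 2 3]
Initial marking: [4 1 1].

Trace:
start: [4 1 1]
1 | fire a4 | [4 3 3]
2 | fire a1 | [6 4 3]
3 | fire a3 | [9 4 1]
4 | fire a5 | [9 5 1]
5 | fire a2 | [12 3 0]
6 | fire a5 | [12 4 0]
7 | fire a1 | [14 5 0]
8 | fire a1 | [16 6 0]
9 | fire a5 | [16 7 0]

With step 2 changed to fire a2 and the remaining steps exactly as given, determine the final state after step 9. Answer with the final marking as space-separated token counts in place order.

(re-executing from step 2 with the substitution; state before step 2: [4 3 3])
2 | fire a2 | [7 1 2]
3 | fire a3 | [10 1 0]
4 | fire a5 | [10 1 0]
5 | fire a2 | [10 1 0]
6 | fire a5 | [10 1 0]
7 | fire a1 | [10 1 0]
8 | fire a1 | [10 1 0]
9 | fire a5 | [10 1 0]

10 1 0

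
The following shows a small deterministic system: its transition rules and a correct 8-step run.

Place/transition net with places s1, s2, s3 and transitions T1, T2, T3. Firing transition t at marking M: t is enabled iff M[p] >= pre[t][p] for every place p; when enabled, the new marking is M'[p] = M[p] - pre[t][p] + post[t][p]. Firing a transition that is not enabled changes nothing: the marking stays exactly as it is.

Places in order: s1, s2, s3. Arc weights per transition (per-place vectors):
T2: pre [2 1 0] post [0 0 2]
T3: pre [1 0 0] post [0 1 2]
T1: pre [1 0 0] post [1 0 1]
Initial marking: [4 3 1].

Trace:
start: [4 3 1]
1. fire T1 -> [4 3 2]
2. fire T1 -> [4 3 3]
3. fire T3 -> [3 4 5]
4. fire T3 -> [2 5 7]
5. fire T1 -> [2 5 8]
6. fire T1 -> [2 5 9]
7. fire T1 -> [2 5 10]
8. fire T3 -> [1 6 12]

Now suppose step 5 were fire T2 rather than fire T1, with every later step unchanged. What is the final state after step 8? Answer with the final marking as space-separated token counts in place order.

(re-executing from step 5 with the substitution; state before step 5: [2 5 7])
5. fire T2 -> [0 4 9]
6. fire T1 -> [0 4 9]
7. fire T1 -> [0 4 9]
8. fire T3 -> [0 4 9]

0 4 9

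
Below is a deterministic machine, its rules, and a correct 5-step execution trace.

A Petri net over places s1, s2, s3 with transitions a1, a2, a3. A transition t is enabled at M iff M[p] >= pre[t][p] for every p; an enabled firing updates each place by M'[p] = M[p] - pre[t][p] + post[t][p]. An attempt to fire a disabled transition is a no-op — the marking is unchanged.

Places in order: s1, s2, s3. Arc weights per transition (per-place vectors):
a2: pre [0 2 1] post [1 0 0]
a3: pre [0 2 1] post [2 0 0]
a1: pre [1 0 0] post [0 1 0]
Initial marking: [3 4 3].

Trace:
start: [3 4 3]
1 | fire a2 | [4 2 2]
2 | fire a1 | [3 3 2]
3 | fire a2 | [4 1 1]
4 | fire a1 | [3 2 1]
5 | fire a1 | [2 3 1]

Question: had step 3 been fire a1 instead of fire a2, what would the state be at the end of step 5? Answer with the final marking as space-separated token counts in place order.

(re-executing from step 3 with the substitution; state before step 3: [3 3 2])
3 | fire a1 | [2 4 2]
4 | fire a1 | [1 5 2]
5 | fire a1 | [0 6 2]

0 6 2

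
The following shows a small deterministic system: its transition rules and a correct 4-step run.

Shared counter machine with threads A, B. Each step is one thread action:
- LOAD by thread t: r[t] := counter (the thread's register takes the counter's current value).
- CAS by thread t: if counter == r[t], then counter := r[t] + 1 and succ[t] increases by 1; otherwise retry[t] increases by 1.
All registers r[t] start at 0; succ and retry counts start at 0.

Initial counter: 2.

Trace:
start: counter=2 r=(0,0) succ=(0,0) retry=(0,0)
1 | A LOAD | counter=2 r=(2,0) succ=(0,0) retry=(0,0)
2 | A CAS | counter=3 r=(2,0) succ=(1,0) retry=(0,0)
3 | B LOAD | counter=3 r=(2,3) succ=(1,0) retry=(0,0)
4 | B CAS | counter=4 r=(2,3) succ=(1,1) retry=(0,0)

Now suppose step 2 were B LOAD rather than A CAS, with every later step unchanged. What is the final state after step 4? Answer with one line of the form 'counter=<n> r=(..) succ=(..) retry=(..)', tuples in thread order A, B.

counter=3 r=(2,2) succ=(0,1) retry=(0,0)

(re-executing from step 2 with the substitution; state before step 2: counter=2 r=(2,0) succ=(0,0) retry=(0,0))
2 | B LOAD | counter=2 r=(2,2) succ=(0,0) retry=(0,0)
3 | B LOAD | counter=2 r=(2,2) succ=(0,0) retry=(0,0)
4 | B CAS | counter=3 r=(2,2) succ=(0,1) retry=(0,0)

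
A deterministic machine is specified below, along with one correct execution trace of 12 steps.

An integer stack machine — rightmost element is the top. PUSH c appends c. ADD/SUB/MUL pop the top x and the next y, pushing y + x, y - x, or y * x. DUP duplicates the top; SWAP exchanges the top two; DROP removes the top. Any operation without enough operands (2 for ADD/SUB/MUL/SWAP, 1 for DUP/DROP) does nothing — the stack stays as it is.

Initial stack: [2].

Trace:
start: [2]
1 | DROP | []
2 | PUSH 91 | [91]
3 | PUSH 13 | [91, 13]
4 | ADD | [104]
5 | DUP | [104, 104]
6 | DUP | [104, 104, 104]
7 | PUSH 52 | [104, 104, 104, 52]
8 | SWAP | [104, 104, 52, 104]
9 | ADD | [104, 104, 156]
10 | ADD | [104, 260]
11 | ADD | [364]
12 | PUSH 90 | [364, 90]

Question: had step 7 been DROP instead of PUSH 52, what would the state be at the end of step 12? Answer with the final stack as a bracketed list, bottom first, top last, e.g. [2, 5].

(re-executing from step 7 with the substitution; state before step 7: [104, 104, 104])
7 | DROP | [104, 104]
8 | SWAP | [104, 104]
9 | ADD | [208]
10 | ADD | [208]
11 | ADD | [208]
12 | PUSH 90 | [208, 90]

[208, 90]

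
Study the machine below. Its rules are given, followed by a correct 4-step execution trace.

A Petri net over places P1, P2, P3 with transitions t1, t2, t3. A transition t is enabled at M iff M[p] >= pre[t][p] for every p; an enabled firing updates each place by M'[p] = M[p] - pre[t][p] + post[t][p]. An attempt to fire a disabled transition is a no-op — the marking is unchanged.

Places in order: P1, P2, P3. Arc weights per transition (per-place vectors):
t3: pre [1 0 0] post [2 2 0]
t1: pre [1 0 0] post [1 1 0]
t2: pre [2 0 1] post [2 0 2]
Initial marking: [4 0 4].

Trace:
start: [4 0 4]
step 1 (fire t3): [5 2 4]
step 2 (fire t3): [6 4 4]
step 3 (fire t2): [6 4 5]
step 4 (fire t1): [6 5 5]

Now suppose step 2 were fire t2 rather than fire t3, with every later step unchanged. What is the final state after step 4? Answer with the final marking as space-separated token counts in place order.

5 3 6

(re-executing from step 2 with the substitution; state before step 2: [5 2 4])
step 2 (fire t2): [5 2 5]
step 3 (fire t2): [5 2 6]
step 4 (fire t1): [5 3 6]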